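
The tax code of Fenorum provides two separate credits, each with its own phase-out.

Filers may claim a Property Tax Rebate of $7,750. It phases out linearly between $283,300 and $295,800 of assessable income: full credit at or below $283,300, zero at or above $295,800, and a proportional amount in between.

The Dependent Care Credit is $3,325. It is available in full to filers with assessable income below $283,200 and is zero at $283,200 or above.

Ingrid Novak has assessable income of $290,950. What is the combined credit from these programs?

Property Tax Rebate: $290,950 is $7,650 into a $12,500 phase-out range, leaving 4,850/12,500 of the credit: $7,750 × 4,850/12,500 = $3,007.
Dependent Care Credit: $290,950 meets or exceeds the $283,200 cutoff, so the credit is $0.
Total: $3,007 + $0 = $3,007.

$3,007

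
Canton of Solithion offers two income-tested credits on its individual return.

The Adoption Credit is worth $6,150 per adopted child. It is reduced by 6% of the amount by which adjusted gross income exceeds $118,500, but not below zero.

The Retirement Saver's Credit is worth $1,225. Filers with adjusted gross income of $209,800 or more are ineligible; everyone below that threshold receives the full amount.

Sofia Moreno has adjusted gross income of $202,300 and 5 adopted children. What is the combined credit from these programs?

$26,947

Adoption Credit: base = 5 × $6,150 = $30,750. 6% of the $83,800 excess over $118,500 is $5,028; credit = $30,750 − $5,028 = $25,722.
Retirement Saver's Credit: $202,300 is below the $209,800 cutoff, so the full $1,225 applies.
Total: $25,722 + $1,225 = $26,947.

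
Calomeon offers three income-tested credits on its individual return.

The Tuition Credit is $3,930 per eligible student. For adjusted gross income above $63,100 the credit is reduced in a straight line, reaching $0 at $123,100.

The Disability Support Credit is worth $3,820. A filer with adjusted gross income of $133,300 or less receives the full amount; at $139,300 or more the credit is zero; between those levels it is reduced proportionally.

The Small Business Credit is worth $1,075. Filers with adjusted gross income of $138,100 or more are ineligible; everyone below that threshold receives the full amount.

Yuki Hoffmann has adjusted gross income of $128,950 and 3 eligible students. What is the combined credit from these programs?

Tuition Credit: base = 3 × $3,930 = $11,790. $128,950 is at or above $123,100, so the credit is $0.
Disability Support Credit: $128,950 is at or below the $133,300 threshold, so the full $3,820 applies.
Small Business Credit: $128,950 is below the $138,100 cutoff, so the full $1,075 applies.
Total: $0 + $3,820 + $1,075 = $4,895.

$4,895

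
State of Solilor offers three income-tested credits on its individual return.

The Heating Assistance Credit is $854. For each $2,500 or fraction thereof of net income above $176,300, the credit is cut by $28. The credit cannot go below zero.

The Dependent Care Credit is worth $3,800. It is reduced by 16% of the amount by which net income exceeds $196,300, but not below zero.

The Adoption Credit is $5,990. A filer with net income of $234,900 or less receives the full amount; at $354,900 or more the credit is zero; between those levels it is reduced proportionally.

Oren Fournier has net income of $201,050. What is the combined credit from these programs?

Heating Assistance Credit: income exceeds $176,300 by $24,750, which is 10 full-or-partial $2,500 increments; reduction = 10 × $28 = $280, leaving $574.
Dependent Care Credit: 16% of the $4,750 excess over $196,300 is $760; credit = $3,800 − $760 = $3,040.
Adoption Credit: $201,050 is at or below the $234,900 threshold, so the full $5,990 applies.
Total: $574 + $3,040 + $5,990 = $9,604.

$9,604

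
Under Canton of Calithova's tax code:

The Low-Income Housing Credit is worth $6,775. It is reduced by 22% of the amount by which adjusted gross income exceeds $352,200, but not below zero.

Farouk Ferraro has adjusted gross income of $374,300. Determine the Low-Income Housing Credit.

$1,913

Low-Income Housing Credit: 22% of the $22,100 excess over $352,200 is $4,862; credit = $6,775 − $4,862 = $1,913.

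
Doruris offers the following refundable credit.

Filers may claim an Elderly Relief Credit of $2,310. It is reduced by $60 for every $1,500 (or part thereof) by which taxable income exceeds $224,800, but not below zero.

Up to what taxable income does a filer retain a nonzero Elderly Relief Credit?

After 38 increments the reduction is 38 × $60 = $2,280, leaving $30; one more increment wipes it out. Increment 38 ends at excess 38 × $1,500 = $57,000, so the highest qualifying income is $224,800 + $57,000 = $281,800.

$281,800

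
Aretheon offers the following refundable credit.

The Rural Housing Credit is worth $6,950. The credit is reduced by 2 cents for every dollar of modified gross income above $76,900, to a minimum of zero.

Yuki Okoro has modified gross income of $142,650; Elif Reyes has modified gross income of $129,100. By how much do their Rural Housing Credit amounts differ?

Yuki ($142,650): Rural Housing Credit: 2% of the $65,750 excess over $76,900 is $1,315; credit = $6,950 − $1,315 = $5,635.
Elif ($129,100): Rural Housing Credit: 2% of the $52,200 excess over $76,900 is $1,044; credit = $6,950 − $1,044 = $5,906.
Difference: |$5,635 − $5,906| = $271.

$271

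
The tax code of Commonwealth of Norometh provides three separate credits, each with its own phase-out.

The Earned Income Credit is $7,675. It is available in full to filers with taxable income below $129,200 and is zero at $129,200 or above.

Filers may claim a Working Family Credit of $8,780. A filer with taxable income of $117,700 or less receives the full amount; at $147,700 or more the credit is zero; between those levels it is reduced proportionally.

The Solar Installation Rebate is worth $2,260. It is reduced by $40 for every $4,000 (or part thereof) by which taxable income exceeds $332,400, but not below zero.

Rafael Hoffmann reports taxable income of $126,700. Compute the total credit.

$16,081

Earned Income Credit: $126,700 is below the $129,200 cutoff, so the full $7,675 applies.
Working Family Credit: $126,700 is $9,000 into a $30,000 phase-out range, leaving 21,000/30,000 of the credit: $8,780 × 21,000/30,000 = $6,146.
Solar Installation Rebate: $126,700 is at or below the $332,400 threshold, so the full $2,260 applies.
Total: $7,675 + $6,146 + $2,260 = $16,081.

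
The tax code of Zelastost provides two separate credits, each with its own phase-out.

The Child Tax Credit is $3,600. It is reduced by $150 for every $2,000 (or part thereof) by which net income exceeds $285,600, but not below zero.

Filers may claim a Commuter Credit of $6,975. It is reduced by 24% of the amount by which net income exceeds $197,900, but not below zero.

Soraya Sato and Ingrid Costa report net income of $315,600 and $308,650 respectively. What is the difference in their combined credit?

Soraya ($315,600): Child Tax Credit: income exceeds $285,600 by $30,000, which is 15 full-or-partial $2,000 increments; reduction = 15 × $150 = $2,250, leaving $1,350. Commuter Credit: 24% of the $117,700 excess over $197,900 is $28,248 ≥ base, so the credit is $0. total $1,350 + $0 = $1,350
Ingrid ($308,650): Child Tax Credit: income exceeds $285,600 by $23,050, which is 12 full-or-partial $2,000 increments; reduction = 12 × $150 = $1,800, leaving $1,800. Commuter Credit: 24% of the $110,750 excess over $197,900 is $26,580 ≥ base, so the credit is $0. total $1,800 + $0 = $1,800
Difference: |$1,350 − $1,800| = $450.

$450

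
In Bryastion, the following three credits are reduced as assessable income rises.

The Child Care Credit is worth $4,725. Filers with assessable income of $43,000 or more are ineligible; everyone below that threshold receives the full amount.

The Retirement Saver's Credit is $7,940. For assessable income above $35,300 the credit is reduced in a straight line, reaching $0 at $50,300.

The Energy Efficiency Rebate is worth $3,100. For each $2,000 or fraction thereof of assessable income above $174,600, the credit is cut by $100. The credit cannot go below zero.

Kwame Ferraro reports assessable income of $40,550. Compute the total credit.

Child Care Credit: $40,550 is below the $43,000 cutoff, so the full $4,725 applies.
Retirement Saver's Credit: $40,550 is $5,250 into a $15,000 phase-out range, leaving 9,750/15,000 of the credit: $7,940 × 9,750/15,000 = $5,161.
Energy Efficiency Rebate: $40,550 is at or below the $174,600 threshold, so the full $3,100 applies.
Total: $4,725 + $5,161 + $3,100 = $12,986.

$12,986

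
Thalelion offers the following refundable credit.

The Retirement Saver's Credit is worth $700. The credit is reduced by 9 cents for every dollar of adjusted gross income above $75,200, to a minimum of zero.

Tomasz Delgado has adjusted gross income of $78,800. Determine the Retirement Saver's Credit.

Retirement Saver's Credit: 9% of the $3,600 excess over $75,200 is $324; credit = $700 − $324 = $376.

$376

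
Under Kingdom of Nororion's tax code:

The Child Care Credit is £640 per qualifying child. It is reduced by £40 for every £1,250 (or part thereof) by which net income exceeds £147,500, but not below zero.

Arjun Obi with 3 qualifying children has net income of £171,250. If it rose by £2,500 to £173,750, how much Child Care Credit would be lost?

At £171,250 — base = 3 × £640 = £1,920. income exceeds £147,500 by £23,750, which is 19 full-or-partial £1,250 increments; reduction = 19 × £40 = £760, leaving £1,160.
At £173,750 — base = 3 × £640 = £1,920. income exceeds £147,500 by £26,250, which is 21 full-or-partial £1,250 increments; reduction = 21 × £40 = £840, leaving £1,080.
Lost: £1,160 − £1,080 = £80.

£80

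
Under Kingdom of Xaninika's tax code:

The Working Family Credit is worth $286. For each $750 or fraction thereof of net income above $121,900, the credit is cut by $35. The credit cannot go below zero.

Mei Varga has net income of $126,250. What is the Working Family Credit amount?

$76

Working Family Credit: income exceeds $121,900 by $4,350, which is 6 full-or-partial $750 increments; reduction = 6 × $35 = $210, leaving $76.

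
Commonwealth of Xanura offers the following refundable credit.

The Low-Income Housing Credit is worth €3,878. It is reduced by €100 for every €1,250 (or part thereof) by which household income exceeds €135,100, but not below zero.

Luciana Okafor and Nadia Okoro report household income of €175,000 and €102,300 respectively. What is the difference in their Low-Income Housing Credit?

€3,200

Luciana (€175,000): Low-Income Housing Credit: income exceeds €135,100 by €39,900, which is 32 full-or-partial €1,250 increments; reduction = 32 × €100 = €3,200, leaving €678.
Nadia (€102,300): Low-Income Housing Credit: €102,300 is at or below the €135,100 threshold, so the full €3,878 applies.
Difference: |€678 − €3,878| = €3,200.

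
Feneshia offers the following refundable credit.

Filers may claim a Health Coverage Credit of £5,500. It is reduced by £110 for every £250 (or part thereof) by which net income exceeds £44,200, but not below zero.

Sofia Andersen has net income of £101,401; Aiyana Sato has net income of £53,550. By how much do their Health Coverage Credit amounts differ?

Sofia (£101,401): Health Coverage Credit: income exceeds £44,200 by £57,201 → 229 increments × £110 = £25,190 ≥ base, so the credit is £0.
Aiyana (£53,550): Health Coverage Credit: income exceeds £44,200 by £9,350, which is 38 full-or-partial £250 increments; reduction = 38 × £110 = £4,180, leaving £1,320.
Difference: |£0 − £1,320| = £1,320.

£1,320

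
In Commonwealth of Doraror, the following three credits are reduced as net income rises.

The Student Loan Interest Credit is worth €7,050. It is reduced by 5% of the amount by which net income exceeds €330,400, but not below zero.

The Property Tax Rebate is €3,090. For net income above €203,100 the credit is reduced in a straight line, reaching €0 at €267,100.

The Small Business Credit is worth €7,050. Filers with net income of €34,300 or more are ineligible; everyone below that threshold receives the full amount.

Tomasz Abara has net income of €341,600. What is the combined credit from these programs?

€6,490

Student Loan Interest Credit: 5% of the €11,200 excess over €330,400 is €560; credit = €7,050 − €560 = €6,490.
Property Tax Rebate: €341,600 is at or above €267,100, so the credit is €0.
Small Business Credit: €341,600 meets or exceeds the €34,300 cutoff, so the credit is €0.
Total: €6,490 + €0 + €0 = €6,490.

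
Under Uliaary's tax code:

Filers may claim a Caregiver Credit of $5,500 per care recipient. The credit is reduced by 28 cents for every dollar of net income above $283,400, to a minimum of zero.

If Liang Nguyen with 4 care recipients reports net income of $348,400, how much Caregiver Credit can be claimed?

$3,800

Caregiver Credit: base = 4 × $5,500 = $22,000. 28% of the $65,000 excess over $283,400 is $18,200; credit = $22,000 − $18,200 = $3,800.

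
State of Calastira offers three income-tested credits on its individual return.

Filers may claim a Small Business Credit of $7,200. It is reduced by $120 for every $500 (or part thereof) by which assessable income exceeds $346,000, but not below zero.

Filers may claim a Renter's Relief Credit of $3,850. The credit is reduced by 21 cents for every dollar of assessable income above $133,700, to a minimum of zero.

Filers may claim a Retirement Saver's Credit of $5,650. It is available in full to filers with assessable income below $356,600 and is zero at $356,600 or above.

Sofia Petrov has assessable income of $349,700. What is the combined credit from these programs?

$11,890

Small Business Credit: income exceeds $346,000 by $3,700, which is 8 full-or-partial $500 increments; reduction = 8 × $120 = $960, leaving $6,240.
Renter's Relief Credit: 21% of the $216,000 excess over $133,700 is $45,360 ≥ base, so the credit is $0.
Retirement Saver's Credit: $349,700 is below the $356,600 cutoff, so the full $5,650 applies.
Total: $6,240 + $0 + $5,650 = $11,890.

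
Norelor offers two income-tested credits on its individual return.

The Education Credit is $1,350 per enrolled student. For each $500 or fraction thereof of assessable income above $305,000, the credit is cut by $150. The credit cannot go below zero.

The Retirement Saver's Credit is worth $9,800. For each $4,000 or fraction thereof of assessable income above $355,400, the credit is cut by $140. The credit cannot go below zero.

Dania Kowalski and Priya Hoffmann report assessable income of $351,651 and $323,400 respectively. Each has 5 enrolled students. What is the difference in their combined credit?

Dania ($351,651): Education Credit: base = 5 × $1,350 = $6,750. income exceeds $305,000 by $46,651 → 94 increments × $150 = $14,100 ≥ base, so the credit is $0. Retirement Saver's Credit: $351,651 is at or below the $355,400 threshold, so the full $9,800 applies. total $0 + $9,800 = $9,800
Priya ($323,400): Education Credit: base = 5 × $1,350 = $6,750. income exceeds $305,000 by $18,400, which is 37 full-or-partial $500 increments; reduction = 37 × $150 = $5,550, leaving $1,200. Retirement Saver's Credit: $323,400 is at or below the $355,400 threshold, so the full $9,800 applies. total $1,200 + $9,800 = $11,000
Difference: |$9,800 − $11,000| = $1,200.

$1,200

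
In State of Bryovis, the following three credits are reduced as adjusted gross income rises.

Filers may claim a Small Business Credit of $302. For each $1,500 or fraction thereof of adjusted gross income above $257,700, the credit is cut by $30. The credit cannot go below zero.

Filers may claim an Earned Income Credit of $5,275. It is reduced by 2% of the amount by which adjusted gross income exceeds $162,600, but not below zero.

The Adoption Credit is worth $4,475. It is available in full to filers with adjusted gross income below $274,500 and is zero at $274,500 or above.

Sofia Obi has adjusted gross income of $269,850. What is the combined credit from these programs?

$7,637

Small Business Credit: income exceeds $257,700 by $12,150, which is 9 full-or-partial $1,500 increments; reduction = 9 × $30 = $270, leaving $32.
Earned Income Credit: 2% of the $107,250 excess over $162,600 is $2,145; credit = $5,275 − $2,145 = $3,130.
Adoption Credit: $269,850 is below the $274,500 cutoff, so the full $4,475 applies.
Total: $32 + $3,130 + $4,475 = $7,637.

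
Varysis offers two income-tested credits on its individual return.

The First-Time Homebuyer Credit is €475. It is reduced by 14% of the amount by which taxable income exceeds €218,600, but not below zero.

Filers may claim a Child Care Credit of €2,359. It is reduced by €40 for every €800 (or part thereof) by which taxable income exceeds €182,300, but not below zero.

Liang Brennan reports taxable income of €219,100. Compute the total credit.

€924

First-Time Homebuyer Credit: 14% of the €500 excess over €218,600 is €70; credit = €475 − €70 = €405.
Child Care Credit: income exceeds €182,300 by €36,800, which is 46 full-or-partial €800 increments; reduction = 46 × €40 = €1,840, leaving €519.
Total: €405 + €519 = €924.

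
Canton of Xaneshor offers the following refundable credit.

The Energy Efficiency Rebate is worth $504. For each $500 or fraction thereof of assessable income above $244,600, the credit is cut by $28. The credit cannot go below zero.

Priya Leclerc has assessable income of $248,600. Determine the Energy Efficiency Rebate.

Energy Efficiency Rebate: income exceeds $244,600 by $4,000, which is 8 full-or-partial $500 increments; reduction = 8 × $28 = $224, leaving $280.

$280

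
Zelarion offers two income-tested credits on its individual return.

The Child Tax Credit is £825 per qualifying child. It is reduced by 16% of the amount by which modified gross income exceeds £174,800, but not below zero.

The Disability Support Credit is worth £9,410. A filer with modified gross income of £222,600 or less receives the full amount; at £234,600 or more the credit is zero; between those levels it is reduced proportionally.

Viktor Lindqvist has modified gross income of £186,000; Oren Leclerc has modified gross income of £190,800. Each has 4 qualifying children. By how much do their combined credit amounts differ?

£768

Viktor (£186,000): Child Tax Credit: base = 4 × £825 = £3,300. 16% of the £11,200 excess over £174,800 is £1,792; credit = £3,300 − £1,792 = £1,508. Disability Support Credit: £186,000 is at or below the £222,600 threshold, so the full £9,410 applies. total £1,508 + £9,410 = £10,918
Oren (£190,800): Child Tax Credit: base = 4 × £825 = £3,300. 16% of the £16,000 excess over £174,800 is £2,560; credit = £3,300 − £2,560 = £740. Disability Support Credit: £190,800 is at or below the £222,600 threshold, so the full £9,410 applies. total £740 + £9,410 = £10,150
Difference: |£10,918 − £10,150| = £768.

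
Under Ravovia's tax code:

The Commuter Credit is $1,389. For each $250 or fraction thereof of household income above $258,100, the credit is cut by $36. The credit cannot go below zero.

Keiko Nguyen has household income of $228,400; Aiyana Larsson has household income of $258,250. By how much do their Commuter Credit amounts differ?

Keiko ($228,400): Commuter Credit: $228,400 is at or below the $258,100 threshold, so the full $1,389 applies.
Aiyana ($258,250): Commuter Credit: income exceeds $258,100 by $150, which is 1 full-or-partial $250 increment; reduction = 1 × $36 = $36, leaving $1,353.
Difference: |$1,389 − $1,353| = $36.

$36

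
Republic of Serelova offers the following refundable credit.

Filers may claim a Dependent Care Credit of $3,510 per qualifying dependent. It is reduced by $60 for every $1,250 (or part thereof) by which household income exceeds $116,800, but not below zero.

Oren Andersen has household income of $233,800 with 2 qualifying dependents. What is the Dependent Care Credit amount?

$1,380

Dependent Care Credit: base = 2 × $3,510 = $7,020. income exceeds $116,800 by $117,000, which is 94 full-or-partial $1,250 increments; reduction = 94 × $60 = $5,640, leaving $1,380.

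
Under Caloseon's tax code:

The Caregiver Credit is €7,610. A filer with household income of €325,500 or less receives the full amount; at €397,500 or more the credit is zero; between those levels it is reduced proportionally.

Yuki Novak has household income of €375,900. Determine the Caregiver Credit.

€2,283

Caregiver Credit: €375,900 is €50,400 into a €72,000 phase-out range, leaving 21,600/72,000 of the credit: €7,610 × 21,600/72,000 = €2,283.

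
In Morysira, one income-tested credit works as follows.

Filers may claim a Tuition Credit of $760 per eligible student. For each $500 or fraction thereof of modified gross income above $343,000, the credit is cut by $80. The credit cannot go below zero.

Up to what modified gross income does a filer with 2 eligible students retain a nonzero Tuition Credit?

$352,000

Full credit = 2 × $760 = $1,520.
After 18 increments the reduction is 18 × $80 = $1,440, leaving $80; one more increment wipes it out. Increment 18 ends at excess 18 × $500 = $9,000, so the highest qualifying income is $343,000 + $9,000 = $352,000.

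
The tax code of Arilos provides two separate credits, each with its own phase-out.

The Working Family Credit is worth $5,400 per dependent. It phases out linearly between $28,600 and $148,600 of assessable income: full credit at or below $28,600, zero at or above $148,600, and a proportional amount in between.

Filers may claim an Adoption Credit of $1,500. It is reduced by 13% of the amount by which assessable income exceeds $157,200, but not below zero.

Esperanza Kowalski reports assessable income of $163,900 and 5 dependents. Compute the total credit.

Working Family Credit: base = 5 × $5,400 = $27,000. $163,900 is at or above $148,600, so the credit is $0.
Adoption Credit: 13% of the $6,700 excess over $157,200 is $871; credit = $1,500 − $871 = $629.
Total: $0 + $629 = $629.

$629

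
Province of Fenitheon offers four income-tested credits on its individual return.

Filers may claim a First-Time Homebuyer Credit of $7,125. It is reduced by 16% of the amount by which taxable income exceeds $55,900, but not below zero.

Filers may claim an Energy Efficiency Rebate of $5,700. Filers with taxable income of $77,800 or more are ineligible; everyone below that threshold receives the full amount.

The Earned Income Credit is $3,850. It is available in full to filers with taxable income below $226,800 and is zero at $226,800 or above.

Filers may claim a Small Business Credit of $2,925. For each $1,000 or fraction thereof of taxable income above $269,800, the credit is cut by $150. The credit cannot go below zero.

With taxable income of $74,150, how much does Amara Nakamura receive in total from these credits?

First-Time Homebuyer Credit: 16% of the $18,250 excess over $55,900 is $2,920; credit = $7,125 − $2,920 = $4,205.
Energy Efficiency Rebate: $74,150 is below the $77,800 cutoff, so the full $5,700 applies.
Earned Income Credit: $74,150 is below the $226,800 cutoff, so the full $3,850 applies.
Small Business Credit: $74,150 is at or below the $269,800 threshold, so the full $2,925 applies.
Total: $4,205 + $5,700 + $3,850 + $2,925 = $16,680.

$16,680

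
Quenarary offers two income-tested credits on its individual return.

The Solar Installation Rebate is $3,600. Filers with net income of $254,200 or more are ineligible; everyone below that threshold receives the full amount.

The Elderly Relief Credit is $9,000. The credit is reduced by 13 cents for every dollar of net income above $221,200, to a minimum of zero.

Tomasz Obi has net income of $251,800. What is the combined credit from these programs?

$8,622

Solar Installation Rebate: $251,800 is below the $254,200 cutoff, so the full $3,600 applies.
Elderly Relief Credit: 13% of the $30,600 excess over $221,200 is $3,978; credit = $9,000 − $3,978 = $5,022.
Total: $3,600 + $5,022 = $8,622.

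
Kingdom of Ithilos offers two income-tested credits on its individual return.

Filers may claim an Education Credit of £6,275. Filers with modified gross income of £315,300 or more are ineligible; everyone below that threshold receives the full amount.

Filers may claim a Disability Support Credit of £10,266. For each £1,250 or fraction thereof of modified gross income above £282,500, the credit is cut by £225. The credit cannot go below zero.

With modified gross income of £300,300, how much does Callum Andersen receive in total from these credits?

Education Credit: £300,300 is below the £315,300 cutoff, so the full £6,275 applies.
Disability Support Credit: income exceeds £282,500 by £17,800, which is 15 full-or-partial £1,250 increments; reduction = 15 × £225 = £3,375, leaving £6,891.
Total: £6,275 + £6,891 = £13,166.

£13,166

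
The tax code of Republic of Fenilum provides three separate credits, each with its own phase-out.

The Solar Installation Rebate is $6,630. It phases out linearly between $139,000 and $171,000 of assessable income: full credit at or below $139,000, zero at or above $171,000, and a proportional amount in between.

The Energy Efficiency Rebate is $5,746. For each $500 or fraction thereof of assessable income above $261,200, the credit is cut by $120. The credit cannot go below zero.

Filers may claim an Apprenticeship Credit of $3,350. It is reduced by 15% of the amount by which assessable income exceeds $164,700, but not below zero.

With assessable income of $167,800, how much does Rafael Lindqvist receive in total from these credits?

Solar Installation Rebate: $167,800 is $28,800 into a $32,000 phase-out range, leaving 3,200/32,000 of the credit: $6,630 × 3,200/32,000 = $663.
Energy Efficiency Rebate: $167,800 is at or below the $261,200 threshold, so the full $5,746 applies.
Apprenticeship Credit: 15% of the $3,100 excess over $164,700 is $465; credit = $3,350 − $465 = $2,885.
Total: $663 + $5,746 + $2,885 = $9,294.

$9,294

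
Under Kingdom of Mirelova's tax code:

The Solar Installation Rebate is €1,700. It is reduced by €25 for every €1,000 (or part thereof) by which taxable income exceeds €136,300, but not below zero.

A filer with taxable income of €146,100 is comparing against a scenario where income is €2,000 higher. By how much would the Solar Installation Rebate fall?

At €146,100 — income exceeds €136,300 by €9,800, which is 10 full-or-partial €1,000 increments; reduction = 10 × €25 = €250, leaving €1,450.
At €148,100 — income exceeds €136,300 by €11,800, which is 12 full-or-partial €1,000 increments; reduction = 12 × €25 = €300, leaving €1,400.
Lost: €1,450 − €1,400 = €50.

€50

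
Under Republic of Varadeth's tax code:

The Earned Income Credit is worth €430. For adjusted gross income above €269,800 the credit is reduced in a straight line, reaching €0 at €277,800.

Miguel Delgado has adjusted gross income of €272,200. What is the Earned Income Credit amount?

Earned Income Credit: €272,200 is €2,400 into a €8,000 phase-out range, leaving 5,600/8,000 of the credit: €430 × 5,600/8,000 = €301.

€301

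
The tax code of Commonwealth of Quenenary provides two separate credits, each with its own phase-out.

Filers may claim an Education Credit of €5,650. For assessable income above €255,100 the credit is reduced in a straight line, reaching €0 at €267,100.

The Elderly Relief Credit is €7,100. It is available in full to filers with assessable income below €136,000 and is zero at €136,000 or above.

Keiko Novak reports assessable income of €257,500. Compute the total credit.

€4,520

Education Credit: €257,500 is €2,400 into a €12,000 phase-out range, leaving 9,600/12,000 of the credit: €5,650 × 9,600/12,000 = €4,520.
Elderly Relief Credit: €257,500 meets or exceeds the €136,000 cutoff, so the credit is €0.
Total: €4,520 + €0 = €4,520.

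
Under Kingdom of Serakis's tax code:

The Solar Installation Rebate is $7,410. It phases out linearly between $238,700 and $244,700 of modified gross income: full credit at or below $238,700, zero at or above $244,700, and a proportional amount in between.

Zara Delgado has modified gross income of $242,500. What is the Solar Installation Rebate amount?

$2,717

Solar Installation Rebate: $242,500 is $3,800 into a $6,000 phase-out range, leaving 2,200/6,000 of the credit: $7,410 × 2,200/6,000 = $2,717.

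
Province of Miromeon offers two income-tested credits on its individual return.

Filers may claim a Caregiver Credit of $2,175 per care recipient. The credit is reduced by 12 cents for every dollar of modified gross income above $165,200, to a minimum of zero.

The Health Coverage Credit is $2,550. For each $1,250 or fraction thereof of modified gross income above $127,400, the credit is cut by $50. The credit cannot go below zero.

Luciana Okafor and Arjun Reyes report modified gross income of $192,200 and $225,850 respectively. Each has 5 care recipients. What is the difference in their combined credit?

Luciana ($192,200): Caregiver Credit: base = 5 × $2,175 = $10,875. 12% of the $27,000 excess over $165,200 is $3,240; credit = $10,875 − $3,240 = $7,635. Health Coverage Credit: income exceeds $127,400 by $64,800 → 52 increments × $50 = $2,600 ≥ base, so the credit is $0. total $7,635 + $0 = $7,635
Arjun ($225,850): Caregiver Credit: base = 5 × $2,175 = $10,875. 12% of the $60,650 excess over $165,200 is $7,278; credit = $10,875 − $7,278 = $3,597. Health Coverage Credit: income exceeds $127,400 by $98,450 → 79 increments × $50 = $3,950 ≥ base, so the credit is $0. total $3,597 + $0 = $3,597
Difference: |$7,635 − $3,597| = $4,038.

$4,038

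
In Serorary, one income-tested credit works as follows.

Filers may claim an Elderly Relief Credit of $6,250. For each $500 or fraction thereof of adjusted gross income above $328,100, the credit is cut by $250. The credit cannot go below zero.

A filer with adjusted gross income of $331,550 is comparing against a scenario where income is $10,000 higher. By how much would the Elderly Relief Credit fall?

$4,500

At $331,550 — income exceeds $328,100 by $3,450, which is 7 full-or-partial $500 increments; reduction = 7 × $250 = $1,750, leaving $4,500.
At $341,550 — income exceeds $328,100 by $13,450 → 27 increments × $250 = $6,750 ≥ base, so the credit is $0.
Lost: $4,500 − $0 = $4,500.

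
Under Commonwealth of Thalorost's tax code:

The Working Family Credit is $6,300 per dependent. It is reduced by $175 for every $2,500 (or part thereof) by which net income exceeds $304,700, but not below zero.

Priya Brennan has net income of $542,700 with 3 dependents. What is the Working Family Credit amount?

$2,100

Working Family Credit: base = 3 × $6,300 = $18,900. income exceeds $304,700 by $238,000, which is 96 full-or-partial $2,500 increments; reduction = 96 × $175 = $16,800, leaving $2,100.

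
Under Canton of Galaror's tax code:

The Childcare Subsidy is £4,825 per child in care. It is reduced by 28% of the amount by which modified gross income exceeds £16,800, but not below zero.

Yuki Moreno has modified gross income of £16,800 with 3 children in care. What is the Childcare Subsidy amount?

Childcare Subsidy: base = 3 × £4,825 = £14,475. £16,800 is at or below the £16,800 threshold, so the full £14,475 applies.

£14,475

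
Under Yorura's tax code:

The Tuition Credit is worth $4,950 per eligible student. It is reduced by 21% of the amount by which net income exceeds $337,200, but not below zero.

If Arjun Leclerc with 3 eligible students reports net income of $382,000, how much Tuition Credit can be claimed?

Tuition Credit: base = 3 × $4,950 = $14,850. 21% of the $44,800 excess over $337,200 is $9,408; credit = $14,850 − $9,408 = $5,442.

$5,442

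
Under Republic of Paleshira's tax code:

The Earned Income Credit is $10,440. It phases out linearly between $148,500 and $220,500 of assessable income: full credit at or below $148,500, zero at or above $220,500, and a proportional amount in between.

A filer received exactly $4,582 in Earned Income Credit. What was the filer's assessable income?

$188,900

$4,582 is 4,582/10,440 of the full $10,440, so 5,858/10,440 of the $72,000 range has been used: income = $148,500 + $72,000 × 5,858/10,440 = $188,900.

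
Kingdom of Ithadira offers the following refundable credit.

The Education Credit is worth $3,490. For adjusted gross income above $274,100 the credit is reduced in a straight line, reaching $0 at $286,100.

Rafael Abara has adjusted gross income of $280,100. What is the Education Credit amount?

Education Credit: $280,100 is $6,000 into a $12,000 phase-out range, leaving 6,000/12,000 of the credit: $3,490 × 6,000/12,000 = $1,745.

$1,745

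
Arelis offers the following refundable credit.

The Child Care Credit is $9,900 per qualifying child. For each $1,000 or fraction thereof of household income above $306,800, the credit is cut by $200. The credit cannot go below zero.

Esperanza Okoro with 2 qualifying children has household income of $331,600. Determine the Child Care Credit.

$14,800

Child Care Credit: base = 2 × $9,900 = $19,800. income exceeds $306,800 by $24,800, which is 25 full-or-partial $1,000 increments; reduction = 25 × $200 = $5,000, leaving $14,800.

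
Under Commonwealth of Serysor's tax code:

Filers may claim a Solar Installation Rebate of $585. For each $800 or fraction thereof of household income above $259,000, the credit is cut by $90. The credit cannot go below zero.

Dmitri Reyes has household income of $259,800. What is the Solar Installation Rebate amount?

$495

Solar Installation Rebate: income exceeds $259,000 by $800, which is 1 full-or-partial $800 increment; reduction = 1 × $90 = $90, leaving $495.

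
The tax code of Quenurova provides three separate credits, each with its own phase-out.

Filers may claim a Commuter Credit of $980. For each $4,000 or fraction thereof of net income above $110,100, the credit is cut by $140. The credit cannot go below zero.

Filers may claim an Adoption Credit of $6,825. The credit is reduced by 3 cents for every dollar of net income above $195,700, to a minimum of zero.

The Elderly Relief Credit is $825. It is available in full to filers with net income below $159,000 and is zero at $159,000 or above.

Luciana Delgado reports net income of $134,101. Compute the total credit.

$7,650

Commuter Credit: income exceeds $110,100 by $24,001 → 7 increments × $140 = $980 ≥ base, so the credit is $0.
Adoption Credit: $134,101 is at or below the $195,700 threshold, so the full $6,825 applies.
Elderly Relief Credit: $134,101 is below the $159,000 cutoff, so the full $825 applies.
Total: $0 + $6,825 + $825 = $7,650.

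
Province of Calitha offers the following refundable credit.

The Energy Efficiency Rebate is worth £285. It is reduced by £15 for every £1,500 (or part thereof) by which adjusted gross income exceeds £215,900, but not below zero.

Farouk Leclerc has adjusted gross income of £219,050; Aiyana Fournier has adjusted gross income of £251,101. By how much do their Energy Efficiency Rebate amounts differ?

£240

Farouk (£219,050): Energy Efficiency Rebate: income exceeds £215,900 by £3,150, which is 3 full-or-partial £1,500 increments; reduction = 3 × £15 = £45, leaving £240.
Aiyana (£251,101): Energy Efficiency Rebate: income exceeds £215,900 by £35,201 → 24 increments × £15 = £360 ≥ base, so the credit is £0.
Difference: |£240 − £0| = £240.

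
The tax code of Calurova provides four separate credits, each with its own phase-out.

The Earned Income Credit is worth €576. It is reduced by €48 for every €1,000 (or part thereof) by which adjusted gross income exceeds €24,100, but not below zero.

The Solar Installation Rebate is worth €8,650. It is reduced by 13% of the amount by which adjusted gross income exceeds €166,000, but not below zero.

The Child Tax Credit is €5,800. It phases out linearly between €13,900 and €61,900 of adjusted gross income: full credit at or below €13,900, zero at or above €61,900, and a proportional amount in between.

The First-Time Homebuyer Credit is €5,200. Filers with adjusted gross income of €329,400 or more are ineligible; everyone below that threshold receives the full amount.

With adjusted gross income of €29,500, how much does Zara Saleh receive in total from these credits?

Earned Income Credit: income exceeds €24,100 by €5,400, which is 6 full-or-partial €1,000 increments; reduction = 6 × €48 = €288, leaving €288.
Solar Installation Rebate: €29,500 is at or below the €166,000 threshold, so the full €8,650 applies.
Child Tax Credit: €29,500 is €15,600 into a €48,000 phase-out range, leaving 32,400/48,000 of the credit: €5,800 × 32,400/48,000 = €3,915.
First-Time Homebuyer Credit: €29,500 is below the €329,400 cutoff, so the full €5,200 applies.
Total: €288 + €8,650 + €3,915 + €5,200 = €18,053.

€18,053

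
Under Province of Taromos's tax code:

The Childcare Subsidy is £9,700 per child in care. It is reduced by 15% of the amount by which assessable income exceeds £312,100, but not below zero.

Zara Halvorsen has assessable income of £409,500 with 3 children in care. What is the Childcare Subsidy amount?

Childcare Subsidy: base = 3 × £9,700 = £29,100. 15% of the £97,400 excess over £312,100 is £14,610; credit = £29,100 − £14,610 = £14,490.

£14,490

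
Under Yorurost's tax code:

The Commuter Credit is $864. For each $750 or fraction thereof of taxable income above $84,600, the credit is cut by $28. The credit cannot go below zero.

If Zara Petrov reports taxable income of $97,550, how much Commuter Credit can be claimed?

Commuter Credit: income exceeds $84,600 by $12,950, which is 18 full-or-partial $750 increments; reduction = 18 × $28 = $504, leaving $360.

$360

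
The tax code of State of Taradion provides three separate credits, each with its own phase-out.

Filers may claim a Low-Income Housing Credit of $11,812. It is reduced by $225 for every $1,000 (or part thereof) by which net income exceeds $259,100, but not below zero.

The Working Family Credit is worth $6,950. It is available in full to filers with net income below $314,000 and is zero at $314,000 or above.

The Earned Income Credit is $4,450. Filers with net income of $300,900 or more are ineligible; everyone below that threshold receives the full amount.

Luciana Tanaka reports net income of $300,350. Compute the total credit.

Low-Income Housing Credit: income exceeds $259,100 by $41,250, which is 42 full-or-partial $1,000 increments; reduction = 42 × $225 = $9,450, leaving $2,362.
Working Family Credit: $300,350 is below the $314,000 cutoff, so the full $6,950 applies.
Earned Income Credit: $300,350 is below the $300,900 cutoff, so the full $4,450 applies.
Total: $2,362 + $6,950 + $4,450 = $13,762.

$13,762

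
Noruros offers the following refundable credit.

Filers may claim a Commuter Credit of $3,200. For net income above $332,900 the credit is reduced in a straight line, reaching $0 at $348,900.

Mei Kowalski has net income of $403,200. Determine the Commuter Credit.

Commuter Credit: $403,200 is at or above $348,900, so the credit is $0.

$0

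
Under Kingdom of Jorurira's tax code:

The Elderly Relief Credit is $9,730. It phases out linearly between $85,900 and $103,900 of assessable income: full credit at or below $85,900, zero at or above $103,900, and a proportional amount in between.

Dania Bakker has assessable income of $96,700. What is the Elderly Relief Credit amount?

$3,892

Elderly Relief Credit: $96,700 is $10,800 into a $18,000 phase-out range, leaving 7,200/18,000 of the credit: $9,730 × 7,200/18,000 = $3,892.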